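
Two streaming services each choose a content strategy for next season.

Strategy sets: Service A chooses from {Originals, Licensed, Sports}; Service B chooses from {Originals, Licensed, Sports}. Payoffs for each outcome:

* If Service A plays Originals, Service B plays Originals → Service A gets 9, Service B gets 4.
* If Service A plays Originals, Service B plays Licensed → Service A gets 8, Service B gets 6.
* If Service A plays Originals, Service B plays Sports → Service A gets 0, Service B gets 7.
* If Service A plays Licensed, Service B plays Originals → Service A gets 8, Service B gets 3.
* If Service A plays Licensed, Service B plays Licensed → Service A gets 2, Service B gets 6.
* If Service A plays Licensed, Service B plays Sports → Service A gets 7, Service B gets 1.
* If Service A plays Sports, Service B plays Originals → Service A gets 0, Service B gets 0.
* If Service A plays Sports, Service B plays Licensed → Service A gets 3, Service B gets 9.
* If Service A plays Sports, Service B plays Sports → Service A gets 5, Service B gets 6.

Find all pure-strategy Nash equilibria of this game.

No pure-strategy Nash equilibrium.

Service A against Originals: payoffs 9, 8, 0 → best response Originals.
Service A against Licensed: payoffs 8, 2, 3 → best response Originals.
Service A against Sports: payoffs 0, 7, 5 → best response Licensed.
Service B against Originals: payoffs 4, 6, 7 → best response Sports.
Service B against Licensed: payoffs 3, 6, 1 → best response Licensed.
Service B against Sports: payoffs 0, 9, 6 → best response Licensed.
No profile is a mutual best response for all players.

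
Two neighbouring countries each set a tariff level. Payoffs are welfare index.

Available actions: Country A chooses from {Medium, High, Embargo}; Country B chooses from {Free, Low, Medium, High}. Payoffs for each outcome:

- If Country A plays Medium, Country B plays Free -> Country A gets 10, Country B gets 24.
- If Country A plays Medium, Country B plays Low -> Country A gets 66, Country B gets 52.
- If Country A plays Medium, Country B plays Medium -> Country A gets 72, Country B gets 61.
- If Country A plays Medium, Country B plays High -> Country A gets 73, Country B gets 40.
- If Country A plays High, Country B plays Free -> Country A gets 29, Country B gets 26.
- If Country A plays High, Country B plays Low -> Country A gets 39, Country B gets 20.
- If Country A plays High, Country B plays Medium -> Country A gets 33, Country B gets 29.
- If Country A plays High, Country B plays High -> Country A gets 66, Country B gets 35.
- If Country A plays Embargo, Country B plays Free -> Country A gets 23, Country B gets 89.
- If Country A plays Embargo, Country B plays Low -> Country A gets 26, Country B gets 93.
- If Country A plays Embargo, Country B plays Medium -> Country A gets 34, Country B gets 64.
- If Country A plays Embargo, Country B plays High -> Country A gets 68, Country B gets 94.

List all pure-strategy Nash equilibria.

The unique pure-strategy Nash equilibrium is (Medium, Medium).

(Medium, Free): Country A can switch to High (10 → 29). Not NE.
(Medium, Low): Country B can switch to Medium (52 → 61). Not NE.
(Medium, Medium): Country A gets 72, best alternative 34; Country B gets 61, best alternative 52. No profitable deviation — NE.
(Medium, High): Country B can switch to Low (40 → 52). Not NE.
(High, Free): Country B can switch to Medium (26 → 29). Not NE.
(High, Low): Country A can switch to Medium (39 → 66). Not NE.
(High, Medium): Country A can switch to Medium (33 → 72). Not NE.
(High, High): Country A can switch to Medium (66 → 73). Not NE.
(Embargo, Free): Country A can switch to High (23 → 29). Not NE.
(The remaining 3 profiles each have a profitable deviation by the same check.)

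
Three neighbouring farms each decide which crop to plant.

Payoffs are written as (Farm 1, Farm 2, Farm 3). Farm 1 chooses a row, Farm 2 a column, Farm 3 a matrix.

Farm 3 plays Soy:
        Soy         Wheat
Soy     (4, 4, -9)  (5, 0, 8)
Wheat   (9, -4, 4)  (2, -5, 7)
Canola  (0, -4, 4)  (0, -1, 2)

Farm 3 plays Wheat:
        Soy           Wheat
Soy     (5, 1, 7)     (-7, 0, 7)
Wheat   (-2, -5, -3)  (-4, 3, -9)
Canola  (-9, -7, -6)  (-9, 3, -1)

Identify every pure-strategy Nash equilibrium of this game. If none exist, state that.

Farm 1 against (Soy, Soy): payoffs 4, 9, 0 → best response Wheat.
Farm 1 against (Soy, Wheat): payoffs 5, -2, -9 → best response Soy.
Farm 1 against (Wheat, Soy): payoffs 5, 2, 0 → best response Soy.
Farm 1 against (Wheat, Wheat): payoffs -7, -4, -9 → best response Wheat.
Farm 2 against (Soy, Soy): payoffs 4, 0 → best response Soy.
Farm 2 against (Soy, Wheat): payoffs 1, 0 → best response Soy.
Farm 2 against (Wheat, Soy): payoffs -4, -5 → best response Soy.
Farm 2 against (Wheat, Wheat): payoffs -5, 3 → best response Wheat.
Farm 2 against (Canola, Soy): payoffs -4, -1 → best response Wheat.
Farm 2 against (Canola, Wheat): payoffs -7, 3 → best response Wheat.
Farm 3 against (Soy, Soy): payoffs -9, 7 → best response Wheat.
Farm 3 against (Soy, Wheat): payoffs 8, 7 → best response Soy.
Farm 3 against (Wheat, Soy): payoffs 4, -3 → best response Soy.
Farm 3 against (Wheat, Wheat): payoffs 7, -9 → best response Soy.
Farm 3 against (Canola, Soy): payoffs 4, -6 → best response Soy.
Farm 3 against (Canola, Wheat): payoffs 2, -1 → best response Soy.
Mutual best responses: (Soy, Soy, Wheat); (Wheat, Soy, Soy).

Pure-strategy Nash equilibria: (Soy, Soy, Wheat) and (Wheat, Soy, Soy)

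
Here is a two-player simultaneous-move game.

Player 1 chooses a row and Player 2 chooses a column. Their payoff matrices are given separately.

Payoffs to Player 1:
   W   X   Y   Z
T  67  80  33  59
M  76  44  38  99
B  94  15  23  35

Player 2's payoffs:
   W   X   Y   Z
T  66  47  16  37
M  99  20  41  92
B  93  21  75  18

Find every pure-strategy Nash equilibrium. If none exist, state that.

(B, W)

Player 1 against W: payoffs 67, 76, 94 → best response B.
Player 1 against X: payoffs 80, 44, 15 → best response T.
Player 1 against Y: payoffs 33, 38, 23 → best response M.
Player 1 against Z: payoffs 59, 99, 35 → best response M.
Player 2 against T: payoffs 66, 47, 16, 37 → best response W.
Player 2 against M: payoffs 99, 20, 41, 92 → best response W.
Player 2 against B: payoffs 93, 21, 75, 18 → best response W.
Mutual best responses: (B, W).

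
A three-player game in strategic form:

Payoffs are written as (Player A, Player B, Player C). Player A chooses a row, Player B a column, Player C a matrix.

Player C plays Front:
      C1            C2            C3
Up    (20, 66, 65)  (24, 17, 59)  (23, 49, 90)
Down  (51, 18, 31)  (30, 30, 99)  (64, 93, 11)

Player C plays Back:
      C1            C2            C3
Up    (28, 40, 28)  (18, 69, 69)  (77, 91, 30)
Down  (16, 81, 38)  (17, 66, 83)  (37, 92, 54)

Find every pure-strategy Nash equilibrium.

Mark each player's best response to every combination of opponents' strategies; a profile where every player is best-responding is a pure Nash equilibrium.
Player A against (C1, Front): payoffs 20, 51 → best response Down.
Player A against (C1, Back): payoffs 28, 16 → best response Up.
Player A against (C2, Front): payoffs 24, 30 → best response Down.
Player A against (C2, Back): payoffs 18, 17 → best response Up.
Player A against (C3, Front): payoffs 23, 64 → best response Down.
Player A against (C3, Back): payoffs 77, 37 → best response Up.
Player B against (Up, Front): payoffs 66, 17, 49 → best response C1.
Player B against (Up, Back): payoffs 40, 69, 91 → best response C3.
Player B against (Down, Front): payoffs 18, 30, 93 → best response C3.
Player B against (Down, Back): payoffs 81, 66, 92 → best response C3.
Player C against (Up, C1): payoffs 65, 28 → best response Front.
Player C against (Up, C2): payoffs 59, 69 → best response Back.
Player C against (Up, C3): payoffs 90, 30 → best response Front.
Player C against (Down, C1): payoffs 31, 38 → best response Back.
Player C against (Down, C2): payoffs 99, 83 → best response Front.
Player C against (Down, C3): payoffs 11, 54 → best response Back.
No profile is a mutual best response for all players.

This game has no pure Nash equilibrium.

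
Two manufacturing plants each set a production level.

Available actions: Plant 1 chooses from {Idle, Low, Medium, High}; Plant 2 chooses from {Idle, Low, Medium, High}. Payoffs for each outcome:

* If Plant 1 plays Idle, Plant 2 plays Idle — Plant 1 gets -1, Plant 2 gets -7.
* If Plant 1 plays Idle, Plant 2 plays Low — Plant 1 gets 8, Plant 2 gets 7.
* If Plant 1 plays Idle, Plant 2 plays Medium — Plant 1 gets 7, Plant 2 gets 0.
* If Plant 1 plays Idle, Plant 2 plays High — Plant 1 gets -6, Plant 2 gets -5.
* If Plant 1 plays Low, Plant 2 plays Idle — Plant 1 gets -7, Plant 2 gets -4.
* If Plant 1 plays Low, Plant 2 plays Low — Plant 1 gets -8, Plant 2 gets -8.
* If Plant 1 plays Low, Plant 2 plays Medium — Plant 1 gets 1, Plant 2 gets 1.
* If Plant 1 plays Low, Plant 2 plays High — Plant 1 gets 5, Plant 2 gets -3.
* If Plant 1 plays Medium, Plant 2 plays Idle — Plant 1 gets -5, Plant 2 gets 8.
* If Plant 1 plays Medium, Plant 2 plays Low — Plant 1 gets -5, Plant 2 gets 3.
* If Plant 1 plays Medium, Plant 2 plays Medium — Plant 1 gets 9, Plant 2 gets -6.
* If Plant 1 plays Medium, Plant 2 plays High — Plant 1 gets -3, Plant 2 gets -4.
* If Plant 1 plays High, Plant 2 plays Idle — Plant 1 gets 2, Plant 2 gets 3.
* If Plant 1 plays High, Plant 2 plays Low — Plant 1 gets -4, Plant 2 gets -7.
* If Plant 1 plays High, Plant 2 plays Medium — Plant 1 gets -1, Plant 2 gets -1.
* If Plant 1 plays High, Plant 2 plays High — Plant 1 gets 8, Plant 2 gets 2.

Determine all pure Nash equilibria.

Plant 1 against Idle: payoffs -1, -7, -5, 2 → best response High.
Plant 1 against Low: payoffs 8, -8, -5, -4 → best response Idle.
Plant 1 against Medium: payoffs 7, 1, 9, -1 → best response Medium.
Plant 1 against High: payoffs -6, 5, -3, 8 → best response High.
Plant 2 against Idle: payoffs -7, 7, 0, -5 → best response Low.
Plant 2 against Low: payoffs -4, -8, 1, -3 → best response Medium.
Plant 2 against Medium: payoffs 8, 3, -6, -4 → best response Idle.
Plant 2 against High: payoffs 3, -7, -1, 2 → best response Idle.
Mutual best responses: (Idle, Low); (High, Idle).

The pure Nash equilibria are (Idle, Low); (High, Idle).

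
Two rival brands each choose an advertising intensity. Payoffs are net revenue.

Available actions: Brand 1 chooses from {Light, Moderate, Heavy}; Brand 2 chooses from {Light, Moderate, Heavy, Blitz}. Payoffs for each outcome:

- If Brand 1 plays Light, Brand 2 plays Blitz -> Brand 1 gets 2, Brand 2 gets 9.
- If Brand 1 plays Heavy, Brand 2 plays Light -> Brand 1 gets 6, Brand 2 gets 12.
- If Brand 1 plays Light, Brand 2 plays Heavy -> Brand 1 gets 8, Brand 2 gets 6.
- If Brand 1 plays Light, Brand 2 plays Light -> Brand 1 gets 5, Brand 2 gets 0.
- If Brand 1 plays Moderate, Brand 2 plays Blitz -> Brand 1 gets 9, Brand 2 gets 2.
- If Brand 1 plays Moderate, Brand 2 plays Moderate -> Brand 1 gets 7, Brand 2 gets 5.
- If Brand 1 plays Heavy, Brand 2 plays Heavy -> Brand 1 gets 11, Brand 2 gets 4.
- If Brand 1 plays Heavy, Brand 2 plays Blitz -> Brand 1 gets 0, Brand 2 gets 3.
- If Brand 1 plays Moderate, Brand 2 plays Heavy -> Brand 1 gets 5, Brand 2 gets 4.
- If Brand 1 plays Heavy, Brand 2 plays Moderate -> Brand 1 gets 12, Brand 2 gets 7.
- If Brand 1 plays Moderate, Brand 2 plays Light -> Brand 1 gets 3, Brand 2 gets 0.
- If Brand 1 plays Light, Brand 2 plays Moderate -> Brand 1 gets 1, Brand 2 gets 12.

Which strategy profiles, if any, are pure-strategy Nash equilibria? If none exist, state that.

(Light, Light): Brand 1 can switch to Heavy (5 → 6). Not NE.
(Light, Moderate): Brand 1 can switch to Moderate (1 → 7). Not NE.
(Light, Heavy): Brand 1 can switch to Heavy (8 → 11). Not NE.
(Light, Blitz): Brand 1 can switch to Moderate (2 → 9). Not NE.
(Moderate, Light): Brand 1 can switch to Light (3 → 5). Not NE.
(Moderate, Moderate): Brand 1 can switch to Heavy (7 → 12). Not NE.
(Moderate, Heavy): Brand 1 can switch to Light (5 → 8). Not NE.
(Moderate, Blitz): Brand 2 can switch to Moderate (2 → 5). Not NE.
(Heavy, Light): Brand 1 gets 6, best alternative 5; Brand 2 gets 12, best alternative 7. No profitable deviation — NE.
(Heavy, Moderate): Brand 2 can switch to Light (7 → 12). Not NE.
(Heavy, Heavy): Brand 2 can switch to Light (4 → 12). Not NE.
(The remaining 1 profile has a profitable deviation by the same check.)

The unique pure-strategy Nash equilibrium is (Heavy, Light).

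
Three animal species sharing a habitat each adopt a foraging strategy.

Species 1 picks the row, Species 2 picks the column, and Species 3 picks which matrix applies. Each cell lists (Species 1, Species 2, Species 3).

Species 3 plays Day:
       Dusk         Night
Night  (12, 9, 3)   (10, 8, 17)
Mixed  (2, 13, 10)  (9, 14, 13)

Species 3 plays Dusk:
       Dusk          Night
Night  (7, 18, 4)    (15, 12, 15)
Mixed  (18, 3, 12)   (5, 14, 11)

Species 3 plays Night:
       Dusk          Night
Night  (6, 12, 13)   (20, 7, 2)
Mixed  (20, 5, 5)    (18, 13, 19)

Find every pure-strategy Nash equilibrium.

For each player, find the best response to each opponent profile; mutual best responses are the pure NE.
Species 1 against (Dusk, Day): payoffs 12, 2 → best response Night.
Species 1 against (Dusk, Dusk): payoffs 7, 18 → best response Mixed.
Species 1 against (Dusk, Night): payoffs 6, 20 → best response Mixed.
Species 1 against (Night, Day): payoffs 10, 9 → best response Night.
Species 1 against (Night, Dusk): payoffs 15, 5 → best response Night.
Species 1 against (Night, Night): payoffs 20, 18 → best response Night.
Species 2 against (Night, Day): payoffs 9, 8 → best response Dusk.
Species 2 against (Night, Dusk): payoffs 18, 12 → best response Dusk.
Species 2 against (Night, Night): payoffs 12, 7 → best response Dusk.
Species 2 against (Mixed, Day): payoffs 13, 14 → best response Night.
Species 2 against (Mixed, Dusk): payoffs 3, 14 → best response Night.
Species 2 against (Mixed, Night): payoffs 5, 13 → best response Night.
Species 3 against (Night, Dusk): payoffs 3, 4, 13 → best response Night.
Species 3 against (Night, Night): payoffs 17, 15, 2 → best response Day.
Species 3 against (Mixed, Dusk): payoffs 10, 12, 5 → best response Dusk.
Species 3 against (Mixed, Night): payoffs 13, 11, 19 → best response Night.
No profile is a mutual best response for all players.

There is no pure-strategy Nash equilibrium.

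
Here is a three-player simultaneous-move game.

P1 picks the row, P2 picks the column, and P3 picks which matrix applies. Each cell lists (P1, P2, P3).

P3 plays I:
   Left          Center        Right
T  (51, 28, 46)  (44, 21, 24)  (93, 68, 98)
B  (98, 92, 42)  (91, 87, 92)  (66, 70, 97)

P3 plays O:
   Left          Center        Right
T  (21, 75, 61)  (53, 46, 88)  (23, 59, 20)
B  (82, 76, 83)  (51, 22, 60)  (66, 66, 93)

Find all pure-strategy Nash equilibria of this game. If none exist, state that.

(T, Right, I) and (B, Left, O)

For each player, find the best response to each opponent profile; mutual best responses are the pure NE.
P1 against (Left, I): payoffs 51, 98 → best response B.
P1 against (Left, O): payoffs 21, 82 → best response B.
P1 against (Center, I): payoffs 44, 91 → best response B.
P1 against (Center, O): payoffs 53, 51 → best response T.
P1 against (Right, I): payoffs 93, 66 → best response T.
P1 against (Right, O): payoffs 23, 66 → best response B.
P2 against (T, I): payoffs 28, 21, 68 → best response Right.
P2 against (T, O): payoffs 75, 46, 59 → best response Left.
P2 against (B, I): payoffs 92, 87, 70 → best response Left.
P2 against (B, O): payoffs 76, 22, 66 → best response Left.
P3 against (T, Left): payoffs 46, 61 → best response O.
P3 against (T, Center): payoffs 24, 88 → best response O.
P3 against (T, Right): payoffs 98, 20 → best response I.
P3 against (B, Left): payoffs 42, 83 → best response O.
P3 against (B, Center): payoffs 92, 60 → best response I.
P3 against (B, Right): payoffs 97, 93 → best response I.
Mutual best responses: (T, Right, I); (B, Left, O).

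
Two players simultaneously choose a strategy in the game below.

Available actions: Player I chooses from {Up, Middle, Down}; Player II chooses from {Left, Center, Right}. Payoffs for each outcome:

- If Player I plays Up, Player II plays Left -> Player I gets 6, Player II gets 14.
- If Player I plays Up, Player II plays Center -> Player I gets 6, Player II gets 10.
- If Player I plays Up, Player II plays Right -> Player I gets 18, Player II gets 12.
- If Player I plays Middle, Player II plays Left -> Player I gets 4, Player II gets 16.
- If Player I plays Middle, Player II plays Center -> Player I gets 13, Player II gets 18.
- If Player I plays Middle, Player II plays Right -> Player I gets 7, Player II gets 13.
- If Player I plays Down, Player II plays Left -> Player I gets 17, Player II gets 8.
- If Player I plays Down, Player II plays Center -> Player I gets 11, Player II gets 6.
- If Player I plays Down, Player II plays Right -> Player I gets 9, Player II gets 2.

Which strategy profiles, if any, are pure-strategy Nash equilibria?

Pure-strategy Nash equilibria: (Middle, Center), (Down, Left)

(Up, Left): Player I can switch to Down (6 → 17). Not NE.
(Up, Center): Player I can switch to Middle (6 → 13). Not NE.
(Up, Right): Player II can switch to Left (12 → 14). Not NE.
(Middle, Left): Player I can switch to Up (4 → 6). Not NE.
(Middle, Center): Player I gets 13, best alternative 11; Player II gets 18, best alternative 16. No profitable deviation — NE.
(Middle, Right): Player I can switch to Up (7 → 18). Not NE.
(Down, Left): Player I gets 17, best alternative 6; Player II gets 8, best alternative 6. No profitable deviation — NE.
(Down, Center): Player I can switch to Middle (11 → 13). Not NE.
(Down, Right): Player I can switch to Up (9 → 18). Not NE.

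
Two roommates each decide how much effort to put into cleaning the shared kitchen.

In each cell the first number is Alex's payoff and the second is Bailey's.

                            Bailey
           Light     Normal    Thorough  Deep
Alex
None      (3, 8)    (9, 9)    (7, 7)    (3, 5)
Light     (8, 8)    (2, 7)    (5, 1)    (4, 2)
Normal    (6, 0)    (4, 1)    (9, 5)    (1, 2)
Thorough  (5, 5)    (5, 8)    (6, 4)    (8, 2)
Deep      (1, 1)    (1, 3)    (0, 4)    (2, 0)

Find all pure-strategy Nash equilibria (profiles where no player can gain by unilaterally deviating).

Alex against Light: payoffs 3, 8, 6, 5, 1 → best response Light.
Alex against Normal: payoffs 9, 2, 4, 5, 1 → best response None.
Alex against Thorough: payoffs 7, 5, 9, 6, 0 → best response Normal.
Alex against Deep: payoffs 3, 4, 1, 8, 2 → best response Thorough.
Bailey against None: payoffs 8, 9, 7, 5 → best response Normal.
Bailey against Light: payoffs 8, 7, 1, 2 → best response Light.
Bailey against Normal: payoffs 0, 1, 5, 2 → best response Thorough.
Bailey against Thorough: payoffs 5, 8, 4, 2 → best response Normal.
Bailey against Deep: payoffs 1, 3, 4, 0 → best response Thorough.
Mutual best responses: (None, Normal); (Light, Light); (Normal, Thorough).

Pure-strategy Nash equilibria: (None, Normal); (Light, Light); (Normal, Thorough)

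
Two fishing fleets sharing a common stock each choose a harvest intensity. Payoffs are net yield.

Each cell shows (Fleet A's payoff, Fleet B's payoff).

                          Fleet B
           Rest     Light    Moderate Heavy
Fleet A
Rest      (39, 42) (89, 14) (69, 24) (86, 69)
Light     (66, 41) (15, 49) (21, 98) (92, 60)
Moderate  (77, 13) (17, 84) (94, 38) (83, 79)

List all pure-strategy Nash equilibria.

Mark each player's best response to every combination of opponents' strategies; a profile where every player is best-responding is a pure Nash equilibrium.
Fleet A against Rest: payoffs 39, 66, 77 → best response Moderate.
Fleet A against Light: payoffs 89, 15, 17 → best response Rest.
Fleet A against Moderate: payoffs 69, 21, 94 → best response Moderate.
Fleet A against Heavy: payoffs 86, 92, 83 → best response Light.
Fleet B against Rest: payoffs 42, 14, 24, 69 → best response Heavy.
Fleet B against Light: payoffs 41, 49, 98, 60 → best response Moderate.
Fleet B against Moderate: payoffs 13, 84, 38, 79 → best response Light.
No profile is a mutual best response for all players.

none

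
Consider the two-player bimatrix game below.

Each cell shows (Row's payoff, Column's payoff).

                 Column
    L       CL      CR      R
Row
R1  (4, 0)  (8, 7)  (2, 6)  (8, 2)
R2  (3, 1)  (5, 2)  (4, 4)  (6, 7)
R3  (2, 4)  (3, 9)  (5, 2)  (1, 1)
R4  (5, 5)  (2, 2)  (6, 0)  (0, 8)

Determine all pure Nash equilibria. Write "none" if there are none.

(R1, CL)

Row against L: payoffs 4, 3, 2, 5 → best response R4.
Row against CL: payoffs 8, 5, 3, 2 → best response R1.
Row against CR: payoffs 2, 4, 5, 6 → best response R4.
Row against R: payoffs 8, 6, 1, 0 → best response R1.
Column against R1: payoffs 0, 7, 6, 2 → best response CL.
Column against R2: payoffs 1, 2, 4, 7 → best response R.
Column against R3: payoffs 4, 9, 2, 1 → best response CL.
Column against R4: payoffs 5, 2, 0, 8 → best response R.
Mutual best responses: (R1, CL).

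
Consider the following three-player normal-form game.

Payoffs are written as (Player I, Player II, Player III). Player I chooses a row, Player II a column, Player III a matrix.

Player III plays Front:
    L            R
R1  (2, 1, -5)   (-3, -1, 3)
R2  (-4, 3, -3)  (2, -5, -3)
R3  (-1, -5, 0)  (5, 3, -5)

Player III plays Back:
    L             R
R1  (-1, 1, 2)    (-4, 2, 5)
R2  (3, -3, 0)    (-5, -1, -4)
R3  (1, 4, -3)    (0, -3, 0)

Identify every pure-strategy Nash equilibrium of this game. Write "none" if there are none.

Check each profile: it is a Nash equilibrium iff no player can strictly gain by switching unilaterally.
(R1, L, Front): Player III can switch to Back (-5 → 2). Not NE.
(R1, L, Back): Player I can switch to R2 (-1 → 3). Not NE.
(R1, R, Front): Player I can switch to R2 (-3 → 2). Not NE.
(R1, R, Back): Player I can switch to R3 (-4 → 0). Not NE.
(R2, L, Front): Player I can switch to R1 (-4 → 2). Not NE.
(R2, L, Back): Player II can switch to R (-3 → -1). Not NE.
(The remaining 6 profiles each have a profitable deviation by the same check.)

There is no pure-strategy Nash equilibrium.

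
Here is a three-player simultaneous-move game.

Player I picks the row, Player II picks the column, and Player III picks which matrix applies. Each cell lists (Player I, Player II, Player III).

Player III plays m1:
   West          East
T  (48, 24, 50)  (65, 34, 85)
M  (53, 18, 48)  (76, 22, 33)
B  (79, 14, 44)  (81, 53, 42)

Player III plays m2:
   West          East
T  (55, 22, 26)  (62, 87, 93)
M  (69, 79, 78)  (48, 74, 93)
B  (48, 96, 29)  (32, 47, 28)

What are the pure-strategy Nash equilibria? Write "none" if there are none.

(T, East, m2), (M, West, m2), (B, East, m1)

Player I against (West, m1): payoffs 48, 53, 79 → best response B.
Player I against (West, m2): payoffs 55, 69, 48 → best response M.
Player I against (East, m1): payoffs 65, 76, 81 → best response B.
Player I against (East, m2): payoffs 62, 48, 32 → best response T.
Player II against (T, m1): payoffs 24, 34 → best response East.
Player II against (T, m2): payoffs 22, 87 → best response East.
Player II against (M, m1): payoffs 18, 22 → best response East.
Player II against (M, m2): payoffs 79, 74 → best response West.
Player II against (B, m1): payoffs 14, 53 → best response East.
Player II against (B, m2): payoffs 96, 47 → best response West.
Player III against (T, West): payoffs 50, 26 → best response m1.
Player III against (T, East): payoffs 85, 93 → best response m2.
Player III against (M, West): payoffs 48, 78 → best response m2.
Player III against (M, East): payoffs 33, 93 → best response m2.
Player III against (B, West): payoffs 44, 29 → best response m1.
Player III against (B, East): payoffs 42, 28 → best response m1.
Mutual best responses: (T, East, m2); (M, West, m2); (B, East, m1).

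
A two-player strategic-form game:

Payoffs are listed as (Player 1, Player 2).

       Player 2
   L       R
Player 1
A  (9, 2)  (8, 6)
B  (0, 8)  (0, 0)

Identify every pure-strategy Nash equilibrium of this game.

The unique pure-strategy Nash equilibrium is (A, R).

Player 1 against L: payoffs 9, 0 → best response A.
Player 1 against R: payoffs 8, 0 → best response A.
Player 2 against A: payoffs 2, 6 → best response R.
Player 2 against B: payoffs 8, 0 → best response L.
Mutual best responses: (A, R).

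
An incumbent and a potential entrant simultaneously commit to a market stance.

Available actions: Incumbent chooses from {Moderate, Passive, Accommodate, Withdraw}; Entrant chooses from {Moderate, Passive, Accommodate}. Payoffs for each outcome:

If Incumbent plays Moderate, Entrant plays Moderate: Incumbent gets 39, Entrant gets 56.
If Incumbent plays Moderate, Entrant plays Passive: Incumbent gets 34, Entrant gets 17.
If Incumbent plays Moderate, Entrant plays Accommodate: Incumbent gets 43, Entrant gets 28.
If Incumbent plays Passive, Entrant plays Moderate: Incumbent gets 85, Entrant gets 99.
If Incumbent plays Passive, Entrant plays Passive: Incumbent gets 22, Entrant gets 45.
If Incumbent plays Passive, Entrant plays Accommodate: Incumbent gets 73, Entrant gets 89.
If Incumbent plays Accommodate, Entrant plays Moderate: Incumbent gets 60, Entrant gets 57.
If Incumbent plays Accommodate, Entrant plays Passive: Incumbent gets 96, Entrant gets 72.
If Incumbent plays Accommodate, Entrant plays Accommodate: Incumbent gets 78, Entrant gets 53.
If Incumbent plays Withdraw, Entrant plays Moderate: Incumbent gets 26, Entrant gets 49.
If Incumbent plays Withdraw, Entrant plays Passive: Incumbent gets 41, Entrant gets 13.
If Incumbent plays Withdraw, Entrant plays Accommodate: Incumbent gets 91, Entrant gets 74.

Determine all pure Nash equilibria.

(Passive, Moderate) and (Accommodate, Passive) and (Withdraw, Accommodate)

For each player, find the best response to each opponent profile; mutual best responses are the pure NE.
Incumbent against Moderate: payoffs 39, 85, 60, 26 → best response Passive.
Incumbent against Passive: payoffs 34, 22, 96, 41 → best response Accommodate.
Incumbent against Accommodate: payoffs 43, 73, 78, 91 → best response Withdraw.
Entrant against Moderate: payoffs 56, 17, 28 → best response Moderate.
Entrant against Passive: payoffs 99, 45, 89 → best response Moderate.
Entrant against Accommodate: payoffs 57, 72, 53 → best response Passive.
Entrant against Withdraw: payoffs 49, 13, 74 → best response Accommodate.
Mutual best responses: (Passive, Moderate); (Accommodate, Passive); (Withdraw, Accommodate).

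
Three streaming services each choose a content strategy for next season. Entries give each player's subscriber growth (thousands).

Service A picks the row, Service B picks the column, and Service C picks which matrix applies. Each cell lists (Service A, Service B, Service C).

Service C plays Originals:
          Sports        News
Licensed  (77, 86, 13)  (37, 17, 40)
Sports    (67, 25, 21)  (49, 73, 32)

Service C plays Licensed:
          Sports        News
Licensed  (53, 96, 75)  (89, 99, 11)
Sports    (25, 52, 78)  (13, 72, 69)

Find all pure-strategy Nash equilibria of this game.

none

For each player, find the best response to each opponent profile; mutual best responses are the pure NE.
Service A against (Sports, Originals): payoffs 77, 67 → best response Licensed.
Service A against (Sports, Licensed): payoffs 53, 25 → best response Licensed.
Service A against (News, Originals): payoffs 37, 49 → best response Sports.
Service A against (News, Licensed): payoffs 89, 13 → best response Licensed.
Service B against (Licensed, Originals): payoffs 86, 17 → best response Sports.
Service B against (Licensed, Licensed): payoffs 96, 99 → best response News.
Service B against (Sports, Originals): payoffs 25, 73 → best response News.
Service B against (Sports, Licensed): payoffs 52, 72 → best response News.
Service C against (Licensed, Sports): payoffs 13, 75 → best response Licensed.
Service C against (Licensed, News): payoffs 40, 11 → best response Originals.
Service C against (Sports, Sports): payoffs 21, 78 → best response Licensed.
Service C against (Sports, News): payoffs 32, 69 → best response Licensed.
No profile is a mutual best response for all players.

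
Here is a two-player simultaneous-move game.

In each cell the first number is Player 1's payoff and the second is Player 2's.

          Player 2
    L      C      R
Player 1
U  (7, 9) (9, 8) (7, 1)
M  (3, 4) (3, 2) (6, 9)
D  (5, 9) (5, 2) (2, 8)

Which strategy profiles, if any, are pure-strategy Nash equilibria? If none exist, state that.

(U, L)

(U, L): Player 1 gets 7, best alternative 5; Player 2 gets 9, best alternative 8. No profitable deviation — NE.
(U, C): Player 2 can switch to L (8 → 9). Not NE.
(U, R): Player 2 can switch to L (1 → 9). Not NE.
(M, L): Player 1 can switch to U (3 → 7). Not NE.
(M, C): Player 1 can switch to U (3 → 9). Not NE.
(M, R): Player 1 can switch to U (6 → 7). Not NE.
(D, L): Player 1 can switch to U (5 → 7). Not NE.
(D, C): Player 1 can switch to U (5 → 9). Not NE.
(D, R): Player 1 can switch to U (2 → 7). Not NE.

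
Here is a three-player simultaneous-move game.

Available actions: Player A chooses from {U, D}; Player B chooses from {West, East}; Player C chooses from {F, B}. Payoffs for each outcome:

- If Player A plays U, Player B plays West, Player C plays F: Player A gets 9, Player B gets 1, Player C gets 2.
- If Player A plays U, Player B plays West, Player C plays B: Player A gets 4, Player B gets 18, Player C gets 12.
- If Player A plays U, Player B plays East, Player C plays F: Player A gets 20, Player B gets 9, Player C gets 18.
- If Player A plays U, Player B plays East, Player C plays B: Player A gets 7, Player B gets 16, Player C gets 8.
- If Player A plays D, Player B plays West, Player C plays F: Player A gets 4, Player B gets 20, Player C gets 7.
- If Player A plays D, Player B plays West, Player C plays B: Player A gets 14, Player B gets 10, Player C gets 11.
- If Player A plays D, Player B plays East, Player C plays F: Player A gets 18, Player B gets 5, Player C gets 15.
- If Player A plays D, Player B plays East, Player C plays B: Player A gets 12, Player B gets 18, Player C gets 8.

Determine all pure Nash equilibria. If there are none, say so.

The unique pure-strategy Nash equilibrium is (U, East, F).

Player A against (West, F): payoffs 9, 4 → best response U.
Player A against (West, B): payoffs 4, 14 → best response D.
Player A against (East, F): payoffs 20, 18 → best response U.
Player A against (East, B): payoffs 7, 12 → best response D.
Player B against (U, F): payoffs 1, 9 → best response East.
Player B against (U, B): payoffs 18, 16 → best response West.
Player B against (D, F): payoffs 20, 5 → best response West.
Player B against (D, B): payoffs 10, 18 → best response East.
Player C against (U, West): payoffs 2, 12 → best response B.
Player C against (U, East): payoffs 18, 8 → best response F.
Player C against (D, West): payoffs 7, 11 → best response B.
Player C against (D, East): payoffs 15, 8 → best response F.
Mutual best responses: (U, East, F).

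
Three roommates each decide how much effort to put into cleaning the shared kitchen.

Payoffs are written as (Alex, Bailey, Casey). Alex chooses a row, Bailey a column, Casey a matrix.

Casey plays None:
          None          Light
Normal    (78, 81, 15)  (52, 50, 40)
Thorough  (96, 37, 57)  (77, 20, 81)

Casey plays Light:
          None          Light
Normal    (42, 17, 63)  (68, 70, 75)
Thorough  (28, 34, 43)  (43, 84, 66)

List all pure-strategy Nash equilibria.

The pure Nash equilibria are (Normal, Light, Light); (Thorough, None, None).

Alex against (None, None): payoffs 78, 96 → best response Thorough.
Alex against (None, Light): payoffs 42, 28 → best response Normal.
Alex against (Light, None): payoffs 52, 77 → best response Thorough.
Alex against (Light, Light): payoffs 68, 43 → best response Normal.
Bailey against (Normal, None): payoffs 81, 50 → best response None.
Bailey against (Normal, Light): payoffs 17, 70 → best response Light.
Bailey against (Thorough, None): payoffs 37, 20 → best response None.
Bailey against (Thorough, Light): payoffs 34, 84 → best response Light.
Casey against (Normal, None): payoffs 15, 63 → best response Light.
Casey against (Normal, Light): payoffs 40, 75 → best response Light.
Casey against (Thorough, None): payoffs 57, 43 → best response None.
Casey against (Thorough, Light): payoffs 81, 66 → best response None.
Mutual best responses: (Normal, Light, Light); (Thorough, None, None).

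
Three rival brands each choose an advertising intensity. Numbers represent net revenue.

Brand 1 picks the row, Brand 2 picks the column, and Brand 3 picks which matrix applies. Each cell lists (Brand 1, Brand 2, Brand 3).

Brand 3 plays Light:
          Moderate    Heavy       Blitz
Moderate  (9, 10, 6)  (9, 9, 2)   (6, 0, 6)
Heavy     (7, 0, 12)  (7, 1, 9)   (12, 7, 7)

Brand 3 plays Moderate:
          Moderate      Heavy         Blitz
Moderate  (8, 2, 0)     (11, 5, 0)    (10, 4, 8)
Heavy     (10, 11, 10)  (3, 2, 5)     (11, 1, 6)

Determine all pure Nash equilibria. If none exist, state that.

(Moderate, Moderate, Light): Brand 1 gets 9, best alternative 7; Brand 2 gets 10, best alternative 9; Brand 3 gets 6, best alternative 0. No profitable deviation — NE.
(Moderate, Moderate, Moderate): Brand 1 can switch to Heavy (8 → 10). Not NE.
(Moderate, Heavy, Light): Brand 2 can switch to Moderate (9 → 10). Not NE.
(Moderate, Heavy, Moderate): Brand 3 can switch to Light (0 → 2). Not NE.
(Moderate, Blitz, Light): Brand 1 can switch to Heavy (6 → 12). Not NE.
(Moderate, Blitz, Moderate): Brand 1 can switch to Heavy (10 → 11). Not NE.
(Heavy, Moderate, Light): Brand 1 can switch to Moderate (7 → 9). Not NE.
(Heavy, Moderate, Moderate): Brand 3 can switch to Light (10 → 12). Not NE.
(Heavy, Heavy, Light): Brand 1 can switch to Moderate (7 → 9). Not NE.
(Heavy, Blitz, Light): Brand 1 gets 12, best alternative 6; Brand 2 gets 7, best alternative 1; Brand 3 gets 7, best alternative 6. No profitable deviation — NE.
(The remaining 2 profiles each have a profitable deviation by the same check.)

(Moderate, Moderate, Light), (Heavy, Blitz, Light)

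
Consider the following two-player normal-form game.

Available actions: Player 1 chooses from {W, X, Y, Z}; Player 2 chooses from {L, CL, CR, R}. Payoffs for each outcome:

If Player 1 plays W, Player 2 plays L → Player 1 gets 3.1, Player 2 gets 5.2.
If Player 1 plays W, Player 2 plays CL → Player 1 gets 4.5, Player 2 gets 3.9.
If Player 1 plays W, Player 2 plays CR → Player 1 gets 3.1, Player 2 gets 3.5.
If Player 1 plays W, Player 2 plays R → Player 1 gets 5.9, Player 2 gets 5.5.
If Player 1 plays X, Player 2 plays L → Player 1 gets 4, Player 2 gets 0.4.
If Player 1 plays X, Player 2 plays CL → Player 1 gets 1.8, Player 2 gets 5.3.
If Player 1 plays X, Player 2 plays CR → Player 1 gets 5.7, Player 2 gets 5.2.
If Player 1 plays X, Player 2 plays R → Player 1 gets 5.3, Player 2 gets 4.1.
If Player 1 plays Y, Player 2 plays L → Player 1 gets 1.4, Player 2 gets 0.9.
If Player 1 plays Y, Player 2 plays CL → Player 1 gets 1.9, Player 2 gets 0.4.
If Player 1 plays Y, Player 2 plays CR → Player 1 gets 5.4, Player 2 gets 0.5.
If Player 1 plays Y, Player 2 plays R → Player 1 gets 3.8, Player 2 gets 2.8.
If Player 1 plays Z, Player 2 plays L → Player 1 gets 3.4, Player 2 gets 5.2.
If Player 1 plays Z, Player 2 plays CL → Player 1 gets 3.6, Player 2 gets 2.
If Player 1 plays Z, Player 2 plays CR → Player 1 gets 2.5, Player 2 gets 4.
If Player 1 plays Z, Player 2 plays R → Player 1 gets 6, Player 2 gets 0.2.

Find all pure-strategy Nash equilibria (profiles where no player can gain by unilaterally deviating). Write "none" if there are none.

For each strategy profile, look for a profitable unilateral deviation.
(W, L): Player 1 can switch to X (3.1 → 4). Not NE.
(W, CL): Player 2 can switch to L (3.9 → 5.2). Not NE.
(W, CR): Player 1 can switch to X (3.1 → 5.7). Not NE.
(W, R): Player 1 can switch to Z (5.9 → 6). Not NE.
(X, L): Player 2 can switch to CL (0.4 → 5.3). Not NE.
(X, CL): Player 1 can switch to W (1.8 → 4.5). Not NE.
(X, CR): Player 2 can switch to CL (5.2 → 5.3). Not NE.
(X, R): Player 1 can switch to W (5.3 → 5.9). Not NE.
(The remaining 8 profiles each have a profitable deviation by the same check.)

none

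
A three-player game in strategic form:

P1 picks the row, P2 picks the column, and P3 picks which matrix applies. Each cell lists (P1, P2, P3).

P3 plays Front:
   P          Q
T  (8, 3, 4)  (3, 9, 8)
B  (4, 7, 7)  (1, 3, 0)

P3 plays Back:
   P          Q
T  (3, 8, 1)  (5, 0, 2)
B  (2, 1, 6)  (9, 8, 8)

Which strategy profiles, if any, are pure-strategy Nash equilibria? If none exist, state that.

Check each profile: it is a Nash equilibrium iff no player can strictly gain by switching unilaterally.
(T, P, Front): P2 can switch to Q (3 → 9). Not NE.
(T, P, Back): P3 can switch to Front (1 → 4). Not NE.
(T, Q, Front): P1 gets 3, best alternative 1; P2 gets 9, best alternative 3; P3 gets 8, best alternative 2. No profitable deviation — NE.
(T, Q, Back): P1 can switch to B (5 → 9). Not NE.
(B, P, Front): P1 can switch to T (4 → 8). Not NE.
(B, P, Back): P1 can switch to T (2 → 3). Not NE.
(B, Q, Front): P1 can switch to T (1 → 3). Not NE.
(B, Q, Back): P1 gets 9, best alternative 5; P2 gets 8, best alternative 1; P3 gets 8, best alternative 0. No profitable deviation — NE.

(T, Q, Front) and (B, Q, Back)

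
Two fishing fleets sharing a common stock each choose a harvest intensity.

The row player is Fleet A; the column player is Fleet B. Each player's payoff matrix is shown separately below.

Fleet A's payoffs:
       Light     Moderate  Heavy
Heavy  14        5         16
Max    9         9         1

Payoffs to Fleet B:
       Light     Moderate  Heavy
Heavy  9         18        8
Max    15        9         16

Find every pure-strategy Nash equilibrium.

Check each profile: it is a Nash equilibrium iff no player can strictly gain by switching unilaterally.
(Heavy, Light): Fleet B can switch to Moderate (9 → 18). Not NE.
(Heavy, Moderate): Fleet A can switch to Max (5 → 9). Not NE.
(Heavy, Heavy): Fleet B can switch to Light (8 → 9). Not NE.
(Max, Light): Fleet A can switch to Heavy (9 → 14). Not NE.
(Max, Moderate): Fleet B can switch to Light (9 → 15). Not NE.
(Max, Heavy): Fleet A can switch to Heavy (1 → 16). Not NE.

No pure-strategy Nash equilibrium.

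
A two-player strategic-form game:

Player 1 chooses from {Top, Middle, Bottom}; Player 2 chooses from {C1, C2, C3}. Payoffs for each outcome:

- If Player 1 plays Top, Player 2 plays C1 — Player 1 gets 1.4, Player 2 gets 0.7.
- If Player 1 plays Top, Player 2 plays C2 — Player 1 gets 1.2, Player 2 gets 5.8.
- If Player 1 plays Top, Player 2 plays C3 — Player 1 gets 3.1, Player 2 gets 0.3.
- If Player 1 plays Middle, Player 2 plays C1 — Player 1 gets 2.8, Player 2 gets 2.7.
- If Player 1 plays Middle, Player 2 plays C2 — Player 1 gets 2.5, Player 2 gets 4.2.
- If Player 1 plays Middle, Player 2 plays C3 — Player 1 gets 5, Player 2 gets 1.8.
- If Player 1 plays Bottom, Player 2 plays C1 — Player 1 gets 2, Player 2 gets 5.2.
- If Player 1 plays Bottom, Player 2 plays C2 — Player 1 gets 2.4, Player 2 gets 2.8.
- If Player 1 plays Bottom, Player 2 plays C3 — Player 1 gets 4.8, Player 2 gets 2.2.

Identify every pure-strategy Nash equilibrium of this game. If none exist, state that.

(Top, C1): Player 1 can switch to Middle (1.4 → 2.8). Not NE.
(Top, C2): Player 1 can switch to Middle (1.2 → 2.5). Not NE.
(Top, C3): Player 1 can switch to Middle (3.1 → 5). Not NE.
(Middle, C1): Player 2 can switch to C2 (2.7 → 4.2). Not NE.
(Middle, C2): Player 1 gets 2.5, best alternative 2.4; Player 2 gets 4.2, best alternative 2.7. No profitable deviation — NE.
(Middle, C3): Player 2 can switch to C1 (1.8 → 2.7). Not NE.
(Bottom, C1): Player 1 can switch to Middle (2 → 2.8). Not NE.
(Bottom, C2): Player 1 can switch to Middle (2.4 → 2.5). Not NE.
(Bottom, C3): Player 1 can switch to Middle (4.8 → 5). Not NE.

The unique pure-strategy Nash equilibrium is (Middle, C2).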